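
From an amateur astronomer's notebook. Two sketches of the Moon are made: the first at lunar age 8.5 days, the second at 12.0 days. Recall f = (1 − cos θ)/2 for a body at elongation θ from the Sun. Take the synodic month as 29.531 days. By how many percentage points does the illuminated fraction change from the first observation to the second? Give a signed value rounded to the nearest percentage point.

+30 pp

First observation: θ = 360°·8.5/29.531 = 103.6°, so f = 0.618.
Second observation: θ = 146.3°, f = 0.916.
Δf = 0.916 − 0.618 = +0.298, i.e. +30 pp.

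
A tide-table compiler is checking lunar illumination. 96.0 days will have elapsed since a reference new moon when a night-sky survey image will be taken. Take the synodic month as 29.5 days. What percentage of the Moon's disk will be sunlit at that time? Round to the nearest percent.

96.0 d spans 3 complete synodic months (3 × 29.5 = 88.50 d) plus 7.50 d.
Phase angle: θ = 360°·(7.50 d)/(29.5 d) = 91.5°.
With cos θ = (-0.027), the lit fraction is (1 − (-0.027))/2 ≈ 0.513, so 51%.

51%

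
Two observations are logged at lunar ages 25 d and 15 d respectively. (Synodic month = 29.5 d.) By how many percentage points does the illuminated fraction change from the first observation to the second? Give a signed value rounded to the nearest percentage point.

+79 pp

First observation: θ = 360°·25/29.5 = 305.1°, so f = 0.213.
Second observation: θ = 183.1°, f = 0.999.
Δf = 0.999 − 0.213 = +0.787, i.e. +79 pp.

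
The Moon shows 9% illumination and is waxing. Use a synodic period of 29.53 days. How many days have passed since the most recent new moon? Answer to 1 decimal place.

2.9 days

cos θ = 1 − 2f = 0.820, giving a principal value of 34.9°.
Waxing ⇒ before full, so θ = 34.9°.
At 360°/29.53 d per day, 34.9° corresponds to 2.86 days.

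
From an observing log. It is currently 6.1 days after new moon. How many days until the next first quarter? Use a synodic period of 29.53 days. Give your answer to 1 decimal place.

1.3 days

First quarter occurs at elongation 90°, i.e. at age 29.53 × 90/360 = 7.383 d.
So 1.283 days remain (7.383 − 6.1).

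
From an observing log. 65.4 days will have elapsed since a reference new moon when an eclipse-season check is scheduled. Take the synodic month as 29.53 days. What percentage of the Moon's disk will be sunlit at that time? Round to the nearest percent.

65.4/29.53 = 2.215 lunations, so 2 complete cycles and 6.34 d into the next.
Phase angle: θ = 360°·(6.34 d)/(29.53 d) = 77.3°.
cos 77.3° = 0.220, so f = (1 − 0.220)/2 = 0.390, so 39%.

39%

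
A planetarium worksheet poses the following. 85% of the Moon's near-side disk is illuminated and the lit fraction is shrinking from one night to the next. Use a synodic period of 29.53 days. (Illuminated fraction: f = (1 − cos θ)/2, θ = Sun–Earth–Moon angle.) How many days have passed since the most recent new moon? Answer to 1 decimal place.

18.5 days

cos θ = 1 − 2f = -0.700, giving a principal value of 134.4°.
Waning ⇒ past full, so θ = 360° − 134.4° = 225.6°.
That fraction of the synodic month is 225.6/360 × 29.53 d ≈ 18.50 d.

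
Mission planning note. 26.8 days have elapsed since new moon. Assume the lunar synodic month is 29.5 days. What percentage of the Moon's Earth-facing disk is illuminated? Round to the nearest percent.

Phase angle: θ = 360°·(26.8 d)/(29.5 d) = 327.1°.
Illuminated fraction = (1 − cos 327.1°)/2 = (1 − 0.839)/2 ≈ 0.080, so 8%.

8%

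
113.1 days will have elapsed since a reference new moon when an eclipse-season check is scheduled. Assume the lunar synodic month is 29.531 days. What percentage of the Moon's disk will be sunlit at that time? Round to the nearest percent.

113.1/29.531 = 3.830 lunations, so 3 complete cycles and 24.51 d into the next.
Phase angle: θ = 360°·(24.51 d)/(29.531 d) = 298.8°.
cos 298.8° = 0.481, so f = (1 − 0.481)/2 = 0.259, so 26%.

26%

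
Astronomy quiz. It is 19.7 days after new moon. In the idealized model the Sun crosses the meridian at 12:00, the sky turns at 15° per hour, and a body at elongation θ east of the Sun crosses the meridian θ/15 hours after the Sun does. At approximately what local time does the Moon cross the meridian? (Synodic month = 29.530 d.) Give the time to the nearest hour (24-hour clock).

04:00

The Moon has covered 19.7/29.530 of its cycle, so θ ≈ 360° × 19.7/29.530 = 240.2°.
At 15° of sky rotation per hour, 240.2° corresponds to a 16.01 h lag.
12:00 + 16.01 h ≈ 04:01 → 04:00 to the nearest hour.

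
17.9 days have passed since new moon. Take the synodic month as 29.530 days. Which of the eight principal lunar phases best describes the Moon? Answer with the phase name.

waning gibbous

At 17.9/29.530 of the cycle, θ ≈ 218° — the waning gibbous range.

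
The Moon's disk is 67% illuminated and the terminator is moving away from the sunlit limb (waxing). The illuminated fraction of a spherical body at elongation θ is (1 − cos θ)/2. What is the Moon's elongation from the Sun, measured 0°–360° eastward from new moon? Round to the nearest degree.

110°

Invert f = (1 − cos θ)/2 to get cos θ = 1 − 2(0.67) = -0.340, hence θ₀ = arccos -0.340 = 109.9°.
Before full moon the principal value applies: θ = 109.9°.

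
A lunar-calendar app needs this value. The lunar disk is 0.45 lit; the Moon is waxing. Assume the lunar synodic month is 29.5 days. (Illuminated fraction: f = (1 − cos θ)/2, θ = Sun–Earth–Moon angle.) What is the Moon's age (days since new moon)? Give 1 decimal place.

Invert f = (1 − cos θ)/2 to get cos θ = 1 − 2(0.45) = 0.100, hence θ₀ = arccos 0.100 = 84.3°.
The Moon is waxing (0°–180°), so θ = 84.3° directly.
At 360°/29.5 d per day, 84.3° corresponds to 6.90 days.

6.9 days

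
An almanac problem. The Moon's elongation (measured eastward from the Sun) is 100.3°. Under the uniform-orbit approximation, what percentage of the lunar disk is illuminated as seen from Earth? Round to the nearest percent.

cos 100.3° = (-0.179), so f = (1 − (-0.179))/2 = 0.589, i.e. 59%.

59%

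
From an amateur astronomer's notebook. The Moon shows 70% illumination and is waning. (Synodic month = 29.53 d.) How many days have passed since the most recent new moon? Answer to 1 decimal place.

20.2 days

Invert f = (1 − cos θ)/2 to get cos θ = 1 − 2(0.70) = -0.400, hence θ₀ = arccos -0.400 = 113.6°.
A waning Moon lies in 180°–360°, so θ = 360° − 113.6° = 246.4°.
Age = 29.53 × 246.4°/360° ≈ 20.21 days.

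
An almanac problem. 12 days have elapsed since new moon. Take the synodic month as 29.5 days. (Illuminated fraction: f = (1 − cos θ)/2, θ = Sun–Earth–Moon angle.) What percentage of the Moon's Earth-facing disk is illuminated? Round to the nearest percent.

92%

The Moon has covered 12/29.5 of its cycle, so θ ≈ 360° × 12/29.5 = 146.4°.
Illuminated fraction = (1 − cos 146.4°)/2 = (1 − (-0.833))/2 ≈ 0.917, so 92%.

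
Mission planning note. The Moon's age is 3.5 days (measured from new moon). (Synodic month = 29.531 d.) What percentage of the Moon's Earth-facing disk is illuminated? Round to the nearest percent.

13%

Phase angle: θ = 360°·(3.5 d)/(29.531 d) = 42.7°.
With cos θ = 0.735, the lit fraction is (1 − 0.735)/2 ≈ 0.132, so 13%.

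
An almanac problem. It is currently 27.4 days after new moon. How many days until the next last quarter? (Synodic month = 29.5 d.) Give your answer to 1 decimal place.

24.2 days

Last quarter occurs at elongation 270°, i.e. at age 29.5 × 270/360 = 22.125 d.
Already past this cycle's last quarter; the next is at 22.125 + 29.5 = 51.625 d, so 51.625 − 27.4 = 24.225 days.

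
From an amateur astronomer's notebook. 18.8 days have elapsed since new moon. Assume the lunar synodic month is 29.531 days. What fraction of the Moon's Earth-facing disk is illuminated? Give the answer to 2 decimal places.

0.83

The Moon has covered 18.8/29.531 of its cycle, so θ ≈ 360° × 18.8/29.531 = 229.2°.
With cos θ = (-0.654), the lit fraction is (1 − (-0.654))/2 ≈ 0.827.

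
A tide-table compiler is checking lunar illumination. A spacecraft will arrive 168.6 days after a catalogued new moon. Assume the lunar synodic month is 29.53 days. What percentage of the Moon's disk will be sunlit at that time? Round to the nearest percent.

63%

Reduce mod P: 168.6 − 5×29.53 = 20.95 d into the current lunation.
The Moon has covered 20.95/29.53 of its cycle, so θ ≈ 360° × 20.95/29.53 = 255.4°.
Illuminated fraction = (1 − cos 255.4°)/2 = (1 − (-0.252))/2 ≈ 0.626, so 63%.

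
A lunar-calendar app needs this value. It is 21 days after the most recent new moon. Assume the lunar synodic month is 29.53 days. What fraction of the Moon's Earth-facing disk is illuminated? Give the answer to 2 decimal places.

The Moon has covered 21/29.53 of its cycle, so θ ≈ 360° × 21/29.53 = 256.0°.
Illuminated fraction = (1 − cos 256.0°)/2 = (1 − (-0.242))/2 ≈ 0.621.

0.62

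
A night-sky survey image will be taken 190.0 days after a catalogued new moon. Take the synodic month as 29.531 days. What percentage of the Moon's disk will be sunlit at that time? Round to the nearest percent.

96%

190.0/29.531 = 6.434 lunations, so 6 complete cycles and 12.81 d into the next.
Elongation θ = 360° × 12.81/29.531 ≈ 156.2°.
With cos θ = (-0.915), the lit fraction is (1 − (-0.915))/2 ≈ 0.958, so 96%.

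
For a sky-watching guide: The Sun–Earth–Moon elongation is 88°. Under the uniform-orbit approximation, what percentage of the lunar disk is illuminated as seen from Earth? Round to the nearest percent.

cos 88° = 0.035, so f = (1 − 0.035)/2 = 0.483, i.e. 48%.

48%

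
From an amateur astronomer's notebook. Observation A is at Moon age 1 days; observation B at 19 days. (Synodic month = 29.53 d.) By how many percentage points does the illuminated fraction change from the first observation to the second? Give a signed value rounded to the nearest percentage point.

+80 percentage points

First observation: θ = 360°·1/29.53 = 12.2°, so f = 0.011.
Second observation: θ = 231.6°, f = 0.810.
Δf = 0.810 − 0.011 = +0.799, i.e. +80 pp.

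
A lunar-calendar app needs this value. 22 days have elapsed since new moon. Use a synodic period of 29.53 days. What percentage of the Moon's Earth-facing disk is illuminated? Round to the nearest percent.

The Moon has covered 22/29.53 of its cycle, so θ ≈ 360° × 22/29.53 = 268.2°.
cos 268.2° = (-0.031), so f = (1 − (-0.031))/2 = 0.516, so 52%.

52%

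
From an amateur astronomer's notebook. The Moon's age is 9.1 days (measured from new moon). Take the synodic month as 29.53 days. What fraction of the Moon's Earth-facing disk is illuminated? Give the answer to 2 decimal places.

0.68

Phase angle: θ = 360°·(9.1 d)/(29.53 d) = 110.9°.
cos 110.9° = (-0.357), so f = (1 − (-0.357))/2 = 0.679.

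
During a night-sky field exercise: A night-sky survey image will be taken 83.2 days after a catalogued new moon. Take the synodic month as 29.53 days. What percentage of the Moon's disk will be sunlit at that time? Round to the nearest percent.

29%

83.2 d spans 2 complete synodic months (2 × 29.53 = 59.06 d) plus 24.14 d.
Phase angle: θ = 360°·(24.14 d)/(29.53 d) = 294.3°.
cos 294.3° = 0.411, so f = (1 − 0.411)/2 = 0.294, so 29%.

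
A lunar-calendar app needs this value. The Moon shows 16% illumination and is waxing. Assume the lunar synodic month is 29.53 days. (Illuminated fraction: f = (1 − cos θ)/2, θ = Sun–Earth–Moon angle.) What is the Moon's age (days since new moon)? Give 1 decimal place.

3.9 days

From f = (1 − cos θ)/2: cos θ = 1 − 2×0.16 = 0.680; arccos → 47.2°.
Waxing ⇒ before full, so θ = 47.2°.
That fraction of the synodic month is 47.2/360 × 29.53 d ≈ 3.87 d.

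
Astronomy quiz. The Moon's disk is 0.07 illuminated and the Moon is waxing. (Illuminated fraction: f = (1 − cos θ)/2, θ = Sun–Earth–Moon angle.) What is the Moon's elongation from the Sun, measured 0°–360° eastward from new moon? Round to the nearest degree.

Invert f = (1 − cos θ)/2 to get cos θ = 1 − 2(0.07) = 0.860, hence θ₀ = arccos 0.860 = 30.7°.
Before full moon the principal value applies: θ = 30.7°.

31°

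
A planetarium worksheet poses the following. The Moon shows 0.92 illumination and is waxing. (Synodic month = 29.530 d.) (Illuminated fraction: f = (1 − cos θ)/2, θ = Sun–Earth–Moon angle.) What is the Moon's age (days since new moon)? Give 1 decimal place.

From f = (1 − cos θ)/2: cos θ = 1 − 2×0.92 = -0.840; arccos → 147.1°.
The Moon is waxing (0°–180°), so θ = 147.1° directly.
At 360°/29.530 d per day, 147.1° corresponds to 12.07 days.

12.1 days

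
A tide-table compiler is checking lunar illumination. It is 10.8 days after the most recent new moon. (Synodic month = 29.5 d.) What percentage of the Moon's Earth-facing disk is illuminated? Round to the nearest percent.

83%

The Moon has covered 10.8/29.5 of its cycle, so θ ≈ 360° × 10.8/29.5 = 131.8°.
Illuminated fraction = (1 − cos 131.8°)/2 = (1 − (-0.666))/2 ≈ 0.833, so 83%.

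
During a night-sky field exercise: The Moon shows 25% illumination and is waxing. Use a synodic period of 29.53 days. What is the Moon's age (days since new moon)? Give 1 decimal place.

cos θ = 1 − 2f = 0.500, giving a principal value of 60.0°.
Waxing ⇒ before full, so θ = 60.0°.
That fraction of the synodic month is 60.0/360 × 29.53 d ≈ 4.92 d.

4.9 days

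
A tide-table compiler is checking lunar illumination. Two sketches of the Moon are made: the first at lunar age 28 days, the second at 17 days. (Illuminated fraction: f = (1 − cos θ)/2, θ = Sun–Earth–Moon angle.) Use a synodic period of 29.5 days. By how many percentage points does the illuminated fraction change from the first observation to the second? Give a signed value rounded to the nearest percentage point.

First observation: θ = 360°·28/29.5 = 341.7°, so f = 0.025.
Second observation: θ = 207.5°, f = 0.944.
Δf = 0.944 − 0.025 = +0.918, i.e. +92 pp.

+92 percentage points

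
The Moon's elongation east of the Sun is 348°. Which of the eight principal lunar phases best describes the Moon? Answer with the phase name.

new moon

The new moon sector spans roughly -22°–22°; 348° falls inside it.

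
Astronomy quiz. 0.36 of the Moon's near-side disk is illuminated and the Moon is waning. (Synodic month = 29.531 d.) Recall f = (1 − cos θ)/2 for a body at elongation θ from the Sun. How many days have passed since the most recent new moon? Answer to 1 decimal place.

23.5 days

cos θ = 1 − 2f = 0.280, giving a principal value of 73.7°.
Since the Moon is past full (waning), take the reflex angle: θ = 360° − 73.7° = 286.3°.
Age = 29.531 × 286.3°/360° ≈ 23.48 days.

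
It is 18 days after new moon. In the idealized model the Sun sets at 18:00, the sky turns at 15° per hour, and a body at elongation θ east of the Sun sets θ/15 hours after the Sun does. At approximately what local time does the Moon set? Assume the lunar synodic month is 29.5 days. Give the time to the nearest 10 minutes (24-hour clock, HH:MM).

08:40

Elongation θ = 360° × 18/29.5 ≈ 219.7°.
The Moon trails the Sun by θ/15 = 219.7/15 ≈ 14.64 hours.
18:00 + 14.644 h ≈ 08:39 → 08:40 to the nearest ten minutes.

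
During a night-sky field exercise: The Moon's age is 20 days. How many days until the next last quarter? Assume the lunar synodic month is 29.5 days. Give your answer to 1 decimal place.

Last quarter occurs at elongation 270°, i.e. at age 29.5 × 270/360 = 22.125 d.
That is 22.125 − 20 = 2.125 days ahead.

2.1 days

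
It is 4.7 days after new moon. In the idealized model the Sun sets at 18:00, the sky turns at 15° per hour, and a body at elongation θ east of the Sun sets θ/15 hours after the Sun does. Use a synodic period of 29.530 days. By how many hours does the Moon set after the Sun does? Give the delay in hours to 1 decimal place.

Elongation θ = 360° × 4.7/29.530 ≈ 57.3°.
Delay after the Sun = 57.3° / (15°/h) ≈ 3.82 h.
So the Moon sets 3.82 h after the Sun.

3.8 h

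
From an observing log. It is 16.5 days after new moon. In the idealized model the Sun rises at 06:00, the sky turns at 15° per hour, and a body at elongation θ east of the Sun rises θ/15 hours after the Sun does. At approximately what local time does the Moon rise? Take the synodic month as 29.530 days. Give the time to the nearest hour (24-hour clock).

19:00

The Moon has covered 16.5/29.530 of its cycle, so θ ≈ 360° × 16.5/29.530 = 201.2°.
The Moon trails the Sun by θ/15 = 201.2/15 ≈ 13.41 hours.
06:00 + 13.41 h ≈ 19:25 → 19:00 to the nearest hour.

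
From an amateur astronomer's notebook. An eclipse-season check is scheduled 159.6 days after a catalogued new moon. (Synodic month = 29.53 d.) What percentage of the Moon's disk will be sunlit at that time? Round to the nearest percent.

Reduce mod P: 159.6 − 5×29.53 = 11.95 d into the current lunation.
The Moon has covered 11.95/29.53 of its cycle, so θ ≈ 360° × 11.95/29.53 = 145.7°.
With cos θ = (-0.826), the lit fraction is (1 − (-0.826))/2 ≈ 0.913, so 91%.

91%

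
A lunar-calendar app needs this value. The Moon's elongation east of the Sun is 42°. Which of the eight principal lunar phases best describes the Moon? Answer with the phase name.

The waxing crescent sector spans roughly 22°–68°; 42° falls inside it.

waxing crescent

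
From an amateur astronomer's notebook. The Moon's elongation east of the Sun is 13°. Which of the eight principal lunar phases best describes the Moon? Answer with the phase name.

new moon

The new moon sector spans roughly -22°–22°; 13° falls inside it.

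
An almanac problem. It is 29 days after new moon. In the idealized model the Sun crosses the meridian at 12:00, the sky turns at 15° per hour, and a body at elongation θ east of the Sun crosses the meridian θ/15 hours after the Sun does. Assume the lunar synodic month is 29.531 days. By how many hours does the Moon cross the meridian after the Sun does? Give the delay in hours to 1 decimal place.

Elongation θ = 360° × 29/29.531 ≈ 353.5°.
At 15° of sky rotation per hour, 353.5° corresponds to a 23.57 h lag.
So the Moon crosses the meridian 23.57 h after the Sun.

23.6 h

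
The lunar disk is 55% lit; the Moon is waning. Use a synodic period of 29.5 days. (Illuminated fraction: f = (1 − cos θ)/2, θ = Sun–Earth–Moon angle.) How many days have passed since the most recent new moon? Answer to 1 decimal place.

21.7 days

cos θ = 1 − 2f = -0.100, giving a principal value of 95.7°.
A waning Moon lies in 180°–360°, so θ = 360° − 95.7° = 264.3°.
At 360°/29.5 d per day, 264.3° corresponds to 21.65 days.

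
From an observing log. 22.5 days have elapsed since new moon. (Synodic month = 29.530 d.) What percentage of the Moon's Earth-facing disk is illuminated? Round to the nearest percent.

Elongation θ = 360° × 22.5/29.530 ≈ 274.3°.
cos 274.3° = 0.075, so f = (1 − 0.075)/2 = 0.463, so 46%.

46%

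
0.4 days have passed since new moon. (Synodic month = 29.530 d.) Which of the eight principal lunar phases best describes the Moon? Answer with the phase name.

θ ≈ 360° × 0.4/29.530 = 5°, which falls in the new moon sector.

new moon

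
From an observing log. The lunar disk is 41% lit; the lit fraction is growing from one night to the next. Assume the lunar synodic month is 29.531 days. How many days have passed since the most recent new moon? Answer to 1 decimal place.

6.5 days

From f = (1 − cos θ)/2: cos θ = 1 − 2×0.41 = 0.180; arccos → 79.6°.
Waxing ⇒ before full, so θ = 79.6°.
At 360°/29.531 d per day, 79.6° corresponds to 6.53 days.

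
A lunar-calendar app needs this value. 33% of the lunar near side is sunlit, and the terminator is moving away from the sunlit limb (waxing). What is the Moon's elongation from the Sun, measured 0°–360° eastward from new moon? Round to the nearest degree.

Invert f = (1 − cos θ)/2 to get cos θ = 1 − 2(0.33) = 0.340, hence θ₀ = arccos 0.340 = 70.1°.
Before full moon the principal value applies: θ = 70.1°.

70°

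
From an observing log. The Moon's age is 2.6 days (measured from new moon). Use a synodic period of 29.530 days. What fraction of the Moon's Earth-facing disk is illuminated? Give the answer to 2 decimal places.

Elongation θ = 360° × 2.6/29.530 ≈ 31.7°.
With cos θ = 0.851, the lit fraction is (1 − 0.851)/2 ≈ 0.075.

0.07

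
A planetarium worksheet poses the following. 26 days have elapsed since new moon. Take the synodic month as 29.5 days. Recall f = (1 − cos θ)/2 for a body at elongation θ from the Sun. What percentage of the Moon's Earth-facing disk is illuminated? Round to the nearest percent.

Elongation θ = 360° × 26/29.5 ≈ 317.3°.
With cos θ = 0.735, the lit fraction is (1 − 0.735)/2 ≈ 0.133, so 13%.

13%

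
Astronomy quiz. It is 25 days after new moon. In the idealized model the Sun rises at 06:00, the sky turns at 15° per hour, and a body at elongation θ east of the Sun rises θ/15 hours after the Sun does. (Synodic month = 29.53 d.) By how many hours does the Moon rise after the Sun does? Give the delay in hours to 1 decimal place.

Elongation θ = 360° × 25/29.53 ≈ 304.8°.
Delay after the Sun = 304.8° / (15°/h) ≈ 20.32 h.
So the Moon rises 20.32 h after the Sun.

20.3 h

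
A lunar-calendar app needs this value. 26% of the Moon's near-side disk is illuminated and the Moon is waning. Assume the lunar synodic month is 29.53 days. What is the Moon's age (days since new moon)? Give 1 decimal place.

24.5 days

From f = (1 − cos θ)/2: cos θ = 1 − 2×0.26 = 0.480; arccos → 61.3°.
A waning Moon lies in 180°–360°, so θ = 360° − 61.3° = 298.7°.
Age = 29.53 × 298.7°/360° ≈ 24.50 days.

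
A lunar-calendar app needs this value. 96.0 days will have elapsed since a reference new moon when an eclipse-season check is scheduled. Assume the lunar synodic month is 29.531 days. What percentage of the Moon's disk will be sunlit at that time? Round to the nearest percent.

Reduce mod P: 96.0 − 3×29.531 = 7.41 d into the current lunation.
Phase angle: θ = 360°·(7.41 d)/(29.531 d) = 90.3°.
Illuminated fraction = (1 − cos 90.3°)/2 = (1 − (-0.005))/2 ≈ 0.503, so 50%.

50%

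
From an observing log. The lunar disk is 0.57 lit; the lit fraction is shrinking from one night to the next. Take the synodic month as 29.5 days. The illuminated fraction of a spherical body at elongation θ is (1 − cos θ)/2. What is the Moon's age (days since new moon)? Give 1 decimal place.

cos θ = 1 − 2f = -0.140, giving a principal value of 98.0°.
Waning ⇒ past full, so θ = 360° − 98.0° = 262.0°.
At 360°/29.5 d per day, 262.0° corresponds to 21.47 days.

21.5 days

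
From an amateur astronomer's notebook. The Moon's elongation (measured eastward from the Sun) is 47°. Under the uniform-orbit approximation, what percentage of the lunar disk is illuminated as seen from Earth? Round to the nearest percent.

16%

Half-versine of 47°: (1 − 0.682)/2 = 0.159, i.e. 16%.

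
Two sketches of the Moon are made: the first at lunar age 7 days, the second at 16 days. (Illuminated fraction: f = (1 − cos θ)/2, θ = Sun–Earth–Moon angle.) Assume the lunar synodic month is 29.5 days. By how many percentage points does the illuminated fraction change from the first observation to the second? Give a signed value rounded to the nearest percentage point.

+52 percentage points

First observation: θ = 360°·7/29.5 = 85.4°, so f = 0.460.
Second observation: θ = 195.3°, f = 0.982.
Δf = 0.982 − 0.460 = +0.522, i.e. +52 pp.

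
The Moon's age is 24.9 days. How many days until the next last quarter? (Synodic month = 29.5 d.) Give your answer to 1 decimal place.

Last quarter is 0.75 of the way through the cycle: age 0.75 × 29.5 = 22.125 d.
This lunation's last quarter (22.125 d) has passed, so add one period: 51.625 − 24.9 = 26.725 days.

26.7 days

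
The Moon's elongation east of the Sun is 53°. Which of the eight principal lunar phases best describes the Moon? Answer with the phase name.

waxing crescent

The waxing crescent sector spans roughly 22°–68°; 53° falls inside it.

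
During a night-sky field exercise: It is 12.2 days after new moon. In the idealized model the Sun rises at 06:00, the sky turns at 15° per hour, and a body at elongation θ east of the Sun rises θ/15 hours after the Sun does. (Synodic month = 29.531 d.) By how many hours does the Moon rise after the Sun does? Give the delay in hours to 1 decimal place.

Phase angle: θ = 360°·(12.2 d)/(29.531 d) = 148.7°.
The Moon trails the Sun by θ/15 = 148.7/15 ≈ 9.92 hours.
So the Moon rises 9.92 h after the Sun.

9.9 h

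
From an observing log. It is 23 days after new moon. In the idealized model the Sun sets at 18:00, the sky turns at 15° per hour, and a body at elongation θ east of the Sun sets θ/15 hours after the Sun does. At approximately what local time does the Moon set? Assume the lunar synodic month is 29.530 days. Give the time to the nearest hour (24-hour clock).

Elongation θ = 360° × 23/29.530 ≈ 280.4°.
At 15° of sky rotation per hour, 280.4° corresponds to a 18.69 h lag.
18:00 + 18.69 h ≈ 12:42 → 13:00 to the nearest hour.

13:00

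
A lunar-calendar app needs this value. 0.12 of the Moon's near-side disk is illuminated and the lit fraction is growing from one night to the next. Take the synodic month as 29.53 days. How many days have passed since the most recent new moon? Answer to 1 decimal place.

3.3 days

Invert f = (1 − cos θ)/2 to get cos θ = 1 − 2(0.12) = 0.760, hence θ₀ = arccos 0.760 = 40.5°.
The Moon is waxing (0°–180°), so θ = 40.5° directly.
Age = 29.53 × 40.5°/360° ≈ 3.33 days.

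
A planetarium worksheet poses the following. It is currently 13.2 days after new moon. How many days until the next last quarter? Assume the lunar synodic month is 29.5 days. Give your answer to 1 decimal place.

Last quarter is 0.75 of the way through the cycle: age 0.75 × 29.5 = 22.125 d.
So 8.925 days remain (22.125 − 13.2).

8.9 days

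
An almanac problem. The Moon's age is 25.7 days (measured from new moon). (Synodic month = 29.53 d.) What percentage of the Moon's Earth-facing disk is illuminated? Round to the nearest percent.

Elongation θ = 360° × 25.7/29.53 ≈ 313.3°.
cos 313.3° = 0.686, so f = (1 − 0.686)/2 = 0.157, so 16%.

16%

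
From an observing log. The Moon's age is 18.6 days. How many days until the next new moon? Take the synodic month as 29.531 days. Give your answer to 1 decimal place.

10.9 days

The next new moon completes the synodic month: 29.531 − 18.6 = 10.931 days.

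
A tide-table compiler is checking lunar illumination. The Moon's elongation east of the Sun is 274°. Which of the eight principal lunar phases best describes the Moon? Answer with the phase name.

The last quarter sector spans roughly 248°–292°; 274° falls inside it.

last quarter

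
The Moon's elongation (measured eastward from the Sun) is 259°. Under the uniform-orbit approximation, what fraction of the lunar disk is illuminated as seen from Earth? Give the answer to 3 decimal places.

f = (1 − cos 259°)/2 = (1 − (-0.191))/2 ≈ 0.595.

0.595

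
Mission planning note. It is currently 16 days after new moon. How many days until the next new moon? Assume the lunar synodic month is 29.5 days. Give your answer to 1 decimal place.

13.5 days

The next new moon completes the synodic month: 29.5 − 16 = 13.500 days.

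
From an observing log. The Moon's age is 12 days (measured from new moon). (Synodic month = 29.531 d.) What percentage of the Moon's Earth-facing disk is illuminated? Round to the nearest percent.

Elongation θ = 360° × 12/29.531 ≈ 146.3°.
cos 146.3° = (-0.832), so f = (1 − (-0.832))/2 = 0.916, so 92%.

92%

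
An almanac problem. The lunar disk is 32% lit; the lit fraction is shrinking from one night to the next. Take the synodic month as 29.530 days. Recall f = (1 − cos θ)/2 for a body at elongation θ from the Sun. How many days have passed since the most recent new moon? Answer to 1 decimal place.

23.9 days

cos θ = 1 − 2f = 0.360, giving a principal value of 68.9°.
A waning Moon lies in 180°–360°, so θ = 360° − 68.9° = 291.1°.
That fraction of the synodic month is 291.1/360 × 29.530 d ≈ 23.88 d.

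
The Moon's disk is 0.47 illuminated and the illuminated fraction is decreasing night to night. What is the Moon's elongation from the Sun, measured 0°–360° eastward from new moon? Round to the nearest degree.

273°

cos θ = 1 − 2f = 0.060, giving a principal value of 86.6°.
Since the Moon is past full (waning), take the reflex angle: θ = 360° − 86.6° = 273.4°.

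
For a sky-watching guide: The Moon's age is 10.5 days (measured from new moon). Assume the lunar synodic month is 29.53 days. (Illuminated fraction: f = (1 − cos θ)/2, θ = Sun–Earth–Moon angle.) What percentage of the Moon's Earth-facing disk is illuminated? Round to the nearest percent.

81%

Phase angle: θ = 360°·(10.5 d)/(29.53 d) = 128.0°.
With cos θ = (-0.616), the lit fraction is (1 − (-0.616))/2 ≈ 0.808, so 81%.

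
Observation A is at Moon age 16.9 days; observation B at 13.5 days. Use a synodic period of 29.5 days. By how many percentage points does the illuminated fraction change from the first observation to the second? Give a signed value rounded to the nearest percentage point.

First observation: θ = 360°·16.9/29.5 = 206.2°, so f = 0.948.
Second observation: θ = 164.7°, f = 0.982.
Δf = 0.982 − 0.948 = +0.034, i.e. +3 pp.

+3 percentage points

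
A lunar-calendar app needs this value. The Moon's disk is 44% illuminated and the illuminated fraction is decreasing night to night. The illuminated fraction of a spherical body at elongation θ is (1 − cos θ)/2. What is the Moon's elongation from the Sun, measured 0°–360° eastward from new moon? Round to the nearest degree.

277°

Invert f = (1 − cos θ)/2 to get cos θ = 1 − 2(0.44) = 0.120, hence θ₀ = arccos 0.120 = 83.1°.
Since the Moon is past full (waning), take the reflex angle: θ = 360° − 83.1° = 276.9°.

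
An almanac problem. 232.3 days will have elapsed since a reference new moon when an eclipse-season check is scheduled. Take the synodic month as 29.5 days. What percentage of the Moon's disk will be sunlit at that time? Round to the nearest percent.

232.3/29.5 = 7.875 lunations, so 7 complete cycles and 25.80 d into the next.
Phase angle: θ = 360°·(25.80 d)/(29.5 d) = 314.8°.
cos 314.8° = 0.705, so f = (1 − 0.705)/2 = 0.147, so 15%.

15%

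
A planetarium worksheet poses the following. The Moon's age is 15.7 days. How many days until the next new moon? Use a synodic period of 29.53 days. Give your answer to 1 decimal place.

13.8 days

The next new moon completes the synodic month: 29.53 − 15.7 = 13.830 days.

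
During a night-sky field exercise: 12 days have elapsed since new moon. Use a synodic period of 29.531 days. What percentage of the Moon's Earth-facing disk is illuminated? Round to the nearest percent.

92%

The Moon has covered 12/29.531 of its cycle, so θ ≈ 360° × 12/29.531 = 146.3°.
Illuminated fraction = (1 − cos 146.3°)/2 = (1 − (-0.832))/2 ≈ 0.916, so 92%.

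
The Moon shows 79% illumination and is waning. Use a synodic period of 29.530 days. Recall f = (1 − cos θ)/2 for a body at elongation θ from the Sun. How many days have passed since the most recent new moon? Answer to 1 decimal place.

cos θ = 1 − 2f = -0.580, giving a principal value of 125.5°.
Since the Moon is past full (waning), take the reflex angle: θ = 360° − 125.5° = 234.5°.
Age = 29.530 × 234.5°/360° ≈ 19.24 days.

19.2 days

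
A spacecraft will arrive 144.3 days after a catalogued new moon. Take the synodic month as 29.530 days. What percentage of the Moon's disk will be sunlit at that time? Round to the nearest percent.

144.3 d spans 4 complete synodic months (4 × 29.530 = 118.12 d) plus 26.18 d.
Phase angle: θ = 360°·(26.18 d)/(29.530 d) = 319.2°.
cos 319.2° = 0.757, so f = (1 − 0.757)/2 = 0.122, so 12%.

12%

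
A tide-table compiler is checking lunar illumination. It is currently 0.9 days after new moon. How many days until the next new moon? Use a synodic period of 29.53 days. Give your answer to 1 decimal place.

One full lunation from the last new moon is 29.53 d; remaining = 29.53 − 0.9 = 28.630 d.

28.6 days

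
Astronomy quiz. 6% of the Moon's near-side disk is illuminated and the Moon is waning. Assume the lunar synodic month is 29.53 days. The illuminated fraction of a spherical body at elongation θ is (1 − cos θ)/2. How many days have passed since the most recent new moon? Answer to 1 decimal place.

Invert f = (1 − cos θ)/2 to get cos θ = 1 − 2(0.06) = 0.880, hence θ₀ = arccos 0.880 = 28.4°.
Since the Moon is past full (waning), take the reflex angle: θ = 360° − 28.4° = 331.6°.
Age = 29.53 × 331.6°/360° ≈ 27.20 days.

27.2 days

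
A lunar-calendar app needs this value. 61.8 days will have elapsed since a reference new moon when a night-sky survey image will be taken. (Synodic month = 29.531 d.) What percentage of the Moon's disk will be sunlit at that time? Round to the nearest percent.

8%

61.8/29.531 = 2.093 lunations, so 2 complete cycles and 2.74 d into the next.
Phase angle: θ = 360°·(2.74 d)/(29.531 d) = 33.4°.
Illuminated fraction = (1 − cos 33.4°)/2 = (1 − 0.835)/2 ≈ 0.082, so 8%.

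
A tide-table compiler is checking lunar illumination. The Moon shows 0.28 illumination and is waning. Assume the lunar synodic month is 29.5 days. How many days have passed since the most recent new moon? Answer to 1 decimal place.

24.3 days

Invert f = (1 − cos θ)/2 to get cos θ = 1 − 2(0.28) = 0.440, hence θ₀ = arccos 0.440 = 63.9°.
Waning ⇒ past full, so θ = 360° − 63.9° = 296.1°.
Age = 29.5 × 296.1°/360° ≈ 24.26 days.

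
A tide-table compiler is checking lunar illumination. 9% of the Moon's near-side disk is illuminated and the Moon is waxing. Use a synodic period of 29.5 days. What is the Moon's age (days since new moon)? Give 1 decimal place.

cos θ = 1 − 2f = 0.820, giving a principal value of 34.9°.
Waxing ⇒ before full, so θ = 34.9°.
That fraction of the synodic month is 34.9/360 × 29.5 d ≈ 2.86 d.

2.9 days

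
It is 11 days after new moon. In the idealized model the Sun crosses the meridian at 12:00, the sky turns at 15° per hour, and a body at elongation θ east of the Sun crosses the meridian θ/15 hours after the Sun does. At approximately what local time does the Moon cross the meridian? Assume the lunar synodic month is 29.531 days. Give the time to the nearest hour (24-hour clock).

Elongation θ = 360° × 11/29.531 ≈ 134.1°.
At 15° of sky rotation per hour, 134.1° corresponds to a 8.94 h lag.
12:00 + 8.94 h ≈ 20:56 → 21:00 to the nearest hour.

21:00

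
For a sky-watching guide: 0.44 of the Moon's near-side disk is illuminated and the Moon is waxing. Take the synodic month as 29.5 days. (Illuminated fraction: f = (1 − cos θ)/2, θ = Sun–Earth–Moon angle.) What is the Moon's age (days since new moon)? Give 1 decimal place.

cos θ = 1 − 2f = 0.120, giving a principal value of 83.1°.
The Moon is waxing (0°–180°), so θ = 83.1° directly.
That fraction of the synodic month is 83.1/360 × 29.5 d ≈ 6.81 d.

6.8 days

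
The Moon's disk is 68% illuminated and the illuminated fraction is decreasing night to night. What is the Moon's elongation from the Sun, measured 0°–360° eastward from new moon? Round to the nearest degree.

Invert f = (1 − cos θ)/2 to get cos θ = 1 − 2(0.68) = -0.360, hence θ₀ = arccos -0.360 = 111.1°.
A waning Moon lies in 180°–360°, so θ = 360° − 111.1° = 248.9°.

249°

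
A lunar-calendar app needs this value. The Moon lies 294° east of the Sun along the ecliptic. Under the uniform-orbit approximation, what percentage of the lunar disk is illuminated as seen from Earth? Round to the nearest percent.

f = (1 − cos 294°)/2 = (1 − 0.407)/2 ≈ 0.297, i.e. 30%.

30%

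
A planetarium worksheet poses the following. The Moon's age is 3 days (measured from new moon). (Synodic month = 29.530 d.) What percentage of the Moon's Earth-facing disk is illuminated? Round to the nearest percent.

The Moon has covered 3/29.530 of its cycle, so θ ≈ 360° × 3/29.530 = 36.6°.
cos 36.6° = 0.803, so f = (1 − 0.803)/2 = 0.098, so 10%.

10%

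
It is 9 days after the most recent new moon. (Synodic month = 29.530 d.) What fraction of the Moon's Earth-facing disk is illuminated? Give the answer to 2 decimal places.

Elongation θ = 360° × 9/29.530 ≈ 109.7°.
cos 109.7° = (-0.337), so f = (1 − (-0.337))/2 = 0.669.

0.67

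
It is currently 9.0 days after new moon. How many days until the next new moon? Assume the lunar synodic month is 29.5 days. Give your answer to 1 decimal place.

The next new moon completes the synodic month: 29.5 − 9.0 = 20.500 days.

20.5 days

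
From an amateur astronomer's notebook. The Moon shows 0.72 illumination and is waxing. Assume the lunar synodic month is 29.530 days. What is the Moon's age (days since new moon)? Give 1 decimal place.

9.5 days

Invert f = (1 − cos θ)/2 to get cos θ = 1 − 2(0.72) = -0.440, hence θ₀ = arccos -0.440 = 116.1°.
Before full moon the principal value applies: θ = 116.1°.
At 360°/29.530 d per day, 116.1° corresponds to 9.52 days.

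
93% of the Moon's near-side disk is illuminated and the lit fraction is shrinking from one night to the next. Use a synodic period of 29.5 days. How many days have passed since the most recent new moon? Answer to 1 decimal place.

17.3 days

Invert f = (1 − cos θ)/2 to get cos θ = 1 − 2(0.93) = -0.860, hence θ₀ = arccos -0.860 = 149.3°.
Waning ⇒ past full, so θ = 360° − 149.3° = 210.7°.
At 360°/29.5 d per day, 210.7° corresponds to 17.26 days.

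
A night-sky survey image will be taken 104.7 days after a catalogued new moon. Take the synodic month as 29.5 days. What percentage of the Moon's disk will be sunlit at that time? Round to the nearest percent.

98%

104.7 d spans 3 complete synodic months (3 × 29.5 = 88.50 d) plus 16.20 d.
Phase angle: θ = 360°·(16.20 d)/(29.5 d) = 197.7°.
cos 197.7° = (-0.953), so f = (1 − (-0.953))/2 = 0.976, so 98%.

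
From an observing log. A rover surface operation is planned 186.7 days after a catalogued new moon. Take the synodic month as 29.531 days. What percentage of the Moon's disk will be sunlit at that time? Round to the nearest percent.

72%

Reduce mod P: 186.7 − 6×29.531 = 9.51 d into the current lunation.
Elongation θ = 360° × 9.51/29.531 ≈ 116.0°.
Illuminated fraction = (1 − cos 116.0°)/2 = (1 − (-0.438))/2 ≈ 0.719, so 72%.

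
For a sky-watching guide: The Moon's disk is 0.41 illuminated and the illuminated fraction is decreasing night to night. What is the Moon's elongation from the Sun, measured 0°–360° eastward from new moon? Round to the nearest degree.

280°

cos θ = 1 − 2f = 0.180, giving a principal value of 79.6°.
Waning ⇒ past full, so θ = 360° − 79.6° = 280.4°.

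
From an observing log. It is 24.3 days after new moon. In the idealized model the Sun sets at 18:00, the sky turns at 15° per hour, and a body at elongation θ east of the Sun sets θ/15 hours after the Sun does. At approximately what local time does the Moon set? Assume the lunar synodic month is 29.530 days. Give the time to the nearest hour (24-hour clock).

Elongation θ = 360° × 24.3/29.530 ≈ 296.2°.
The Moon trails the Sun by θ/15 = 296.2/15 ≈ 19.75 hours.
18:00 + 19.75 h ≈ 13:45 → 14:00 to the nearest hour.

14:00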